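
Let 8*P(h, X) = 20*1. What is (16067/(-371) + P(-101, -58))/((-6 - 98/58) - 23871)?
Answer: 878091/513821644 ≈ 0.0017089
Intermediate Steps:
P(h, X) = 5/2 (P(h, X) = (20*1)/8 = (⅛)*20 = 5/2)
(16067/(-371) + P(-101, -58))/((-6 - 98/58) - 23871) = (16067/(-371) + 5/2)/((-6 - 98/58) - 23871) = (16067*(-1/371) + 5/2)/((-6 - 98*1/58) - 23871) = (-16067/371 + 5/2)/((-6 - 49/29) - 23871) = -30279/(742*(-223/29 - 23871)) = -30279/(742*(-692482/29)) = -30279/742*(-29/692482) = 878091/513821644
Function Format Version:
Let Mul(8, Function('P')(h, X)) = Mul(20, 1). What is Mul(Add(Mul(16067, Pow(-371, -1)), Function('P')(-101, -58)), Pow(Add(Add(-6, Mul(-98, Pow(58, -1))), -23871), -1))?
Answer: Rational(878091, 513821644) ≈ 0.0017089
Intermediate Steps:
Function('P')(h, X) = Rational(5, 2) (Function('P')(h, X) = Mul(Rational(1, 8), Mul(20, 1)) = Mul(Rational(1, 8), 20) = Rational(5, 2))
Mul(Add(Mul(16067, Pow(-371, -1)), Function('P')(-101, -58)), Pow(Add(Add(-6, Mul(-98, Pow(58, -1))), -23871), -1)) = Mul(Add(Mul(16067, Pow(-371, -1)), Rational(5, 2)), Pow(Add(Add(-6, Mul(-98, Pow(58, -1))), -23871), -1)) = Mul(Add(Mul(16067, Rational(-1, 371)), Rational(5, 2)), Pow(Add(Add(-6, Mul(-98, Rational(1, 58))), -23871), -1)) = Mul(Add(Rational(-16067, 371), Rational(5, 2)), Pow(Add(Add(-6, Rational(-49, 29)), -23871), -1)) = Mul(Rational(-30279, 742), Pow(Add(Rational(-223, 29), -23871), -1)) = Mul(Rational(-30279, 742), Pow(Rational(-692482, 29), -1)) = Mul(Rational(-30279, 742), Rational(-29, 692482)) = Rational(878091, 513821644)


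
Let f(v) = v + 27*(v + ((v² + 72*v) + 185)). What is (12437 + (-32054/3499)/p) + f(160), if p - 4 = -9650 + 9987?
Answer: 3583507754/3499 ≈ 1.0242e+6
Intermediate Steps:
p = 341 (p = 4 + (-9650 + 9987) = 4 + 337 = 341)
f(v) = 4995 + 27*v² + 1972*v (f(v) = v + 27*(v + (185 + v² + 72*v)) = v + 27*(185 + v² + 73*v) = v + (4995 + 27*v² + 1971*v) = 4995 + 27*v² + 1972*v)
(12437 + (-32054/3499)/p) + f(160) = (12437 - 32054/3499/341) + (4995 + 27*160² + 1972*160) = (12437 - 32054*1/3499*(1/341)) + (4995 + 27*25600 + 315520) = (12437 - 32054/3499*1/341) + (4995 + 691200 + 315520) = (12437 - 94/3499) + 1011715 = 43516969/3499 + 1011715 = 3583507754/3499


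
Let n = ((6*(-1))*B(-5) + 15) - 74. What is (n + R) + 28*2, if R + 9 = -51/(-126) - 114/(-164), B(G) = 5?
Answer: -35215/861 ≈ -40.900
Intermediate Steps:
R = -6802/861 (R = -9 + (-51/(-126) - 114/(-164)) = -9 + (-51*(-1/126) - 114*(-1/164)) = -9 + (17/42 + 57/82) = -9 + 947/861 = -6802/861 ≈ -7.9001)
n = -89 (n = ((6*(-1))*5 + 15) - 74 = (-6*5 + 15) - 74 = (-30 + 15) - 74 = -15 - 74 = -89)
(n + R) + 28*2 = (-89 - 6802/861) + 28*2 = -83431/861 + 56 = -35215/861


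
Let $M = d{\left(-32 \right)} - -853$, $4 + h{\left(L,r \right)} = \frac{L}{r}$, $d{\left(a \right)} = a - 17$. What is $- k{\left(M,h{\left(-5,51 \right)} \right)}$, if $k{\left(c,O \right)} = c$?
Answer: $-804$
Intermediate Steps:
$d{\left(a \right)} = -17 + a$ ($d{\left(a \right)} = a - 17 = -17 + a$)
$h{\left(L,r \right)} = -4 + \frac{L}{r}$
$M = 804$ ($M = \left(-17 - 32\right) - -853 = -49 + 853 = 804$)
$- k{\left(M,h{\left(-5,51 \right)} \right)} = \left(-1\right) 804 = -804$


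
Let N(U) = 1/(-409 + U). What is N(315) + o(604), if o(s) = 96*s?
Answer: 5450495/94 ≈ 57984.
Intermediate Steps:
N(315) + o(604) = 1/(-409 + 315) + 96*604 = 1/(-94) + 57984 = -1/94 + 57984 = 5450495/94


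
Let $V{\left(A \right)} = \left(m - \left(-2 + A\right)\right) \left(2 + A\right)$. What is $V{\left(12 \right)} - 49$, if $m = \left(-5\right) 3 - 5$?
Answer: $-469$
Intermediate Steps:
$m = -20$ ($m = -15 - 5 = -20$)
$V{\left(A \right)} = \left(-18 - A\right) \left(2 + A\right)$ ($V{\left(A \right)} = \left(-20 - \left(-2 + A\right)\right) \left(2 + A\right) = \left(-18 - A\right) \left(2 + A\right)$)
$V{\left(12 \right)} - 49 = \left(-36 - 12^{2} - 240\right) - 49 = \left(-36 - 144 - 240\right) - 49 = -420 - 49 = -469$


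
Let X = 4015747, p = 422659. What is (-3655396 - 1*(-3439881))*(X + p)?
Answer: -956543069090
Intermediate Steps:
(-3655396 - 1*(-3439881))*(X + p) = (-3655396 - 1*(-3439881))*(4015747 + 422659) = (-3655396 + 3439881)*4438406 = -215515*4438406 = -956543069090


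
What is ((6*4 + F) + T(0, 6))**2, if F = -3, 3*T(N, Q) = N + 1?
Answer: 4096/9 ≈ 455.11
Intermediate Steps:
T(N, Q) = 1/3 + N/3 (T(N, Q) = (N + 1)/3 = (1 + N)/3 = 1/3 + N/3)
((6*4 + F) + T(0, 6))**2 = ((6*4 - 3) + (1/3 + (1/3)*0))**2 = ((24 - 3) + (1/3 + 0))**2 = (21 + 1/3)**2 = (64/3)**2 = 4096/9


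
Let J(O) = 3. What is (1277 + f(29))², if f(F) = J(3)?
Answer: 1638400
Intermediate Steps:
f(F) = 3
(1277 + f(29))² = (1277 + 3)² = 1280² = 1638400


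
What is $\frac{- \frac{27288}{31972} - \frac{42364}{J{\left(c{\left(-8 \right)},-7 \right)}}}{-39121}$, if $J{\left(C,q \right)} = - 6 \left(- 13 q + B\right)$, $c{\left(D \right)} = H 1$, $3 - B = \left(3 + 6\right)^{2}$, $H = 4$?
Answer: $- \frac{169041668}{12195071967} \approx -0.013861$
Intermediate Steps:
$B = -78$ ($B = 3 - \left(3 + 6\right)^{2} = 3 - 9^{2} = 3 - 81 = -78$)
$c{\left(D \right)} = 4$ ($c{\left(D \right)} = 4 \cdot 1 = 4$)
$J{\left(C,q \right)} = 468 + 78 q$ ($J{\left(C,q \right)} = - 6 \left(- 13 q - 78\right) = - 6 \left(-78 - 13 q\right) = 468 + 78 q$)
$\frac{- \frac{27288}{31972} - \frac{42364}{J{\left(c{\left(-8 \right)},-7 \right)}}}{-39121} = \frac{- \frac{27288}{31972} - \frac{42364}{468 + 78 \left(-7\right)}}{-39121} = \left(\left(-27288\right) \frac{1}{31972} - \frac{42364}{468 - 546}\right) \left(- \frac{1}{39121}\right) = \left(- \frac{6822}{7993} - \frac{42364}{-78}\right) \left(- \frac{1}{39121}\right) = \left(- \frac{6822}{7993} - - \frac{21182}{39}\right) \left(- \frac{1}{39121}\right) = \left(- \frac{6822}{7993} + \frac{21182}{39}\right) \left(- \frac{1}{39121}\right) = \frac{169041668}{311727} \left(- \frac{1}{39121}\right) = - \frac{169041668}{12195071967}$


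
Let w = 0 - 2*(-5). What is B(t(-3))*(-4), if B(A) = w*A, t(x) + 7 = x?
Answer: 400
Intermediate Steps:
t(x) = -7 + x
w = 10 (w = 0 + 10 = 10)
B(A) = 10*A
B(t(-3))*(-4) = (10*(-7 - 3))*(-4) = (10*(-10))*(-4) = -100*(-4) = 400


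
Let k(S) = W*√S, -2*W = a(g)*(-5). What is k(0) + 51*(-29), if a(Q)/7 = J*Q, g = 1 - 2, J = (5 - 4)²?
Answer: -1479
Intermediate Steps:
J = 1 (J = 1² = 1)
g = -1
a(Q) = 7*Q (a(Q) = 7*(1*Q) = 7*Q)
W = -35/2 (W = -7*(-1)*(-5)/2 = -(-7)*(-5)/2 = -½*35 = -35/2 ≈ -17.500)
k(S) = -35*√S/2
k(0) + 51*(-29) = -35*√0/2 + 51*(-29) = -35/2*0 - 1479 = 0 - 1479 = -1479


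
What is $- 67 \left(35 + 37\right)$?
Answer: $-4824$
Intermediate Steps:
$- 67 \left(35 + 37\right) = \left(-67\right) 72 = -4824$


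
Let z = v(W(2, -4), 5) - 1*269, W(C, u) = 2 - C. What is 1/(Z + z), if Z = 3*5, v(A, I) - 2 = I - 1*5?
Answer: -1/252 ≈ -0.0039683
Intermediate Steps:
v(A, I) = -3 + I (v(A, I) = 2 + (I - 1*5) = 2 + (I - 5) = 2 + (-5 + I) = -3 + I)
z = -267 (z = (-3 + 5) - 1*269 = 2 - 269 = -267)
Z = 15
1/(Z + z) = 1/(15 - 267) = 1/(-252) = -1/252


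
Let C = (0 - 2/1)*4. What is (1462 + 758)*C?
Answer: -17760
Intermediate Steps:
C = -8 (C = (0 - 2*1)*4 = (0 - 2)*4 = -2*4 = -8)
(1462 + 758)*C = (1462 + 758)*(-8) = 2220*(-8) = -17760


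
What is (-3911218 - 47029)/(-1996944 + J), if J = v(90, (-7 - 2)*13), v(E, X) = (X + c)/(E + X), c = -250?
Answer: 106872669/53917121 ≈ 1.9822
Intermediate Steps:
v(E, X) = (-250 + X)/(E + X) (v(E, X) = (X - 250)/(E + X) = (-250 + X)/(E + X))
J = 367/27 (J = (-250 + (-7 - 2)*13)/(90 + (-7 - 2)*13) = (-250 - 9*13)/(90 - 9*13) = (-250 - 117)/(90 - 117) = -367/(-27) = -1/27*(-367) = 367/27 ≈ 13.593)
(-3911218 - 47029)/(-1996944 + J) = (-3911218 - 47029)/(-1996944 + 367/27) = -3958247/(-53917121/27) = -3958247*(-27/53917121) = 106872669/53917121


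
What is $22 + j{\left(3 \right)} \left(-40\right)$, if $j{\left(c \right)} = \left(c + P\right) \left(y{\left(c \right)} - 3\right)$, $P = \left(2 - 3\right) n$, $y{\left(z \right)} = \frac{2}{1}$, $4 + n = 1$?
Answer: $262$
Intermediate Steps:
$n = -3$ ($n = -4 + 1 = -3$)
$y{\left(z \right)} = 2$ ($y{\left(z \right)} = 2 \cdot 1 = 2$)
$P = 3$ ($P = \left(2 - 3\right) \left(-3\right) = \left(-1\right) \left(-3\right) = 3$)
$j{\left(c \right)} = -3 - c$ ($j{\left(c \right)} = \left(c + 3\right) \left(2 - 3\right) = \left(3 + c\right) \left(-1\right) = -3 - c$)
$22 + j{\left(3 \right)} \left(-40\right) = 22 + \left(-3 - 3\right) \left(-40\right) = 22 - -240 = 22 + 240 = 262$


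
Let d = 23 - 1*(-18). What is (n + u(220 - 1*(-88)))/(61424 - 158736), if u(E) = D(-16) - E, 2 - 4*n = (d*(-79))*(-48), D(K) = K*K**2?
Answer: 86543/194624 ≈ 0.44467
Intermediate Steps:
d = 41 (d = 23 + 18 = 41)
D(K) = K**3
n = -77735/2 (n = 1/2 - 41*(-79)*(-48)/4 = 1/2 - (-3239)*(-48)/4 = 1/2 - 1/4*155472 = 1/2 - 38868 = -77735/2 ≈ -38868.)
u(E) = -4096 - E (u(E) = (-16)**3 - E = -4096 - E)
(n + u(220 - 1*(-88)))/(61424 - 158736) = (-77735/2 + (-4096 - (220 - 1*(-88))))/(61424 - 158736) = (-77735/2 + (-4096 - (220 + 88)))/(-97312) = (-77735/2 + (-4096 - 1*308))*(-1/97312) = (-77735/2 + (-4096 - 308))*(-1/97312) = (-77735/2 - 4404)*(-1/97312) = -86543/2*(-1/97312) = 86543/194624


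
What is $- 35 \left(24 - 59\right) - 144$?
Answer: $1081$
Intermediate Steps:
$- 35 \left(24 - 59\right) - 144 = \left(-35\right) \left(-35\right) - 144 = 1225 - 144 = 1081$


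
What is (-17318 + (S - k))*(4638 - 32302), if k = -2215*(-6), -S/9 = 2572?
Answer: 1487105984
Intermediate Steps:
S = -23148 (S = -9*2572 = -23148)
k = 13290
(-17318 + (S - k))*(4638 - 32302) = (-17318 + (-23148 - 1*13290))*(4638 - 32302) = (-17318 + (-23148 - 13290))*(-27664) = (-17318 - 36438)*(-27664) = -53756*(-27664) = 1487105984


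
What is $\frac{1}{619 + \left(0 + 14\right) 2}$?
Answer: $\frac{1}{647} \approx 0.0015456$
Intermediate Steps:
$\frac{1}{619 + \left(0 + 14\right) 2} = \frac{1}{619 + 14 \cdot 2} = \frac{1}{619 + 28} = \frac{1}{647}$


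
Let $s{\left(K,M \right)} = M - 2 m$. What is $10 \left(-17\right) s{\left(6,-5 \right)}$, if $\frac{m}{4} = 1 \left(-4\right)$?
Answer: $-4590$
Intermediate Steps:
$m = -16$ ($m = 4 \cdot 1 \left(-4\right) = 4 \left(-4\right) = -16$)
$s{\left(K,M \right)} = 32 + M$ ($s{\left(K,M \right)} = M - -32 = M + 32 = 32 + M$)
$10 \left(-17\right) s{\left(6,-5 \right)} = 10 \left(-17\right) \left(32 - 5\right) = \left(-170\right) 27 = -4590$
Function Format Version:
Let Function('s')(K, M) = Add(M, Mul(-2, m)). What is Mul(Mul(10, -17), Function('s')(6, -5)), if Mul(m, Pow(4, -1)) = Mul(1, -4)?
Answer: -4590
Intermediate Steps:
m = -16 (m = Mul(4, Mul(1, -4)) = Mul(4, -4) = -16)
Function('s')(K, M) = Add(32, M) (Function('s')(K, M) = Add(M, Mul(-2, -16)) = Add(M, 32) = Add(32, M))
Mul(Mul(10, -17), Function('s')(6, -5)) = Mul(Mul(10, -17), Add(32, -5)) = Mul(-170, 27) = -4590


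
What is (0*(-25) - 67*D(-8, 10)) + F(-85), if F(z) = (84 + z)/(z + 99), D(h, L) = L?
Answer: -9381/14 ≈ -670.07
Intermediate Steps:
F(z) = (84 + z)/(99 + z)
(0*(-25) - 67*D(-8, 10)) + F(-85) = (0*(-25) - 67*10) + (84 - 85)/(99 - 85) = (0 - 670) - 1/14 = -670 + (1/14)*(-1) = -670 - 1/14 = -9381/14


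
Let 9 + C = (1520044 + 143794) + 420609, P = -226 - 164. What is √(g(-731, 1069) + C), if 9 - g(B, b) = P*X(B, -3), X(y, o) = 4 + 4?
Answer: √2087567 ≈ 1444.8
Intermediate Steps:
X(y, o) = 8
P = -390
C = 2084438 (C = -9 + ((1520044 + 143794) + 420609) = -9 + (1663838 + 420609) = -9 + 2084447 = 2084438)
g(B, b) = 3129 (g(B, b) = 9 - (-390)*8 = 9 - 1*(-3120) = 9 + 3120 = 3129)
√(g(-731, 1069) + C) = √(3129 + 2084438) = √2087567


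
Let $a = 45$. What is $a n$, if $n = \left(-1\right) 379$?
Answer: $-17055$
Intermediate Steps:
$n = -379$
$a n = 45 \left(-379\right) = -17055$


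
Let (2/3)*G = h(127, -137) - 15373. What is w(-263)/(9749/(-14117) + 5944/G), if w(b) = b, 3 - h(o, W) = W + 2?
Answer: 169692198555/613400941 ≈ 276.64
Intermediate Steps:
h(o, W) = 1 - W (h(o, W) = 3 - (W + 2) = 3 - (2 + W) = 3 + (-2 - W) = 1 - W)
G = -45705/2 (G = 3*((1 - 1*(-137)) - 15373)/2 = 3*((1 + 137) - 15373)/2 = 3*(138 - 15373)/2 = (3/2)*(-15235) = -45705/2 ≈ -22853.)
w(-263)/(9749/(-14117) + 5944/G) = -263/(9749/(-14117) + 5944/(-45705/2)) = -263/(9749*(-1/14117) + 5944*(-2/45705)) = -263/(-9749/14117 - 11888/45705) = -263/(-613400941/645217485) = -263*(-645217485/613400941) = 169692198555/613400941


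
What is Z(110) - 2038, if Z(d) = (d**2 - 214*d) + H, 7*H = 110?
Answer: -94236/7 ≈ -13462.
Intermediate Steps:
H = 110/7 (H = (1/7)*110 = 110/7 ≈ 15.714)
Z(d) = 110/7 + d**2 - 214*d (Z(d) = (d**2 - 214*d) + 110/7 = 110/7 + d**2 - 214*d)
Z(110) - 2038 = (110/7 + 110**2 - 214*110) - 2038 = (110/7 + 12100 - 23540) - 2038 = -79970/7 - 2038 = -94236/7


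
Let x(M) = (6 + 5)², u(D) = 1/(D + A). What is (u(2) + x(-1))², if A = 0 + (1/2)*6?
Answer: 367236/25 ≈ 14689.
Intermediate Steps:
A = 3 (A = 0 + (1*(½))*6 = 0 + (½)*6 = 0 + 3 = 3)
u(D) = 1/(3 + D) (u(D) = 1/(D + 3) = 1/(3 + D))
x(M) = 121 (x(M) = 11² = 121)
(u(2) + x(-1))² = (1/(3 + 2) + 121)² = (1/5 + 121)² = (⅕ + 121)² = (606/5)² = 367236/25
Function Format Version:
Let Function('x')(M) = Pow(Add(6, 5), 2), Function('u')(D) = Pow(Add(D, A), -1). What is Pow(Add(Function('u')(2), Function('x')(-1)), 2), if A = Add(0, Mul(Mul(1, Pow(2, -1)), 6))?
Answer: Rational(367236, 25) ≈ 14689.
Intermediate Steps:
A = 3 (A = Add(0, Mul(Mul(1, Rational(1, 2)), 6)) = Add(0, Mul(Rational(1, 2), 6)) = Add(0, 3) = 3)
Function('u')(D) = Pow(Add(3, D), -1) (Function('u')(D) = Pow(Add(D, 3), -1) = Pow(Add(3, D), -1))
Function('x')(M) = 121 (Function('x')(M) = Pow(11, 2) = 121)
Pow(Add(Function('u')(2), Function('x')(-1)), 2) = Pow(Add(Pow(Add(3, 2), -1), 121), 2) = Pow(Add(Pow(5, -1), 121), 2) = Pow(Add(Rational(1, 5), 121), 2) = Pow(Rational(606, 5), 2) = Rational(367236, 25)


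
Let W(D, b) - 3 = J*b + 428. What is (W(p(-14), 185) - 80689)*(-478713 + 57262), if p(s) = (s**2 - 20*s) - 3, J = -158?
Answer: 46143827088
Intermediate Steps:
p(s) = -3 + s**2 - 20*s
W(D, b) = 431 - 158*b (W(D, b) = 3 + (-158*b + 428) = 3 + (428 - 158*b) = 431 - 158*b)
(W(p(-14), 185) - 80689)*(-478713 + 57262) = ((431 - 158*185) - 80689)*(-478713 + 57262) = ((431 - 29230) - 80689)*(-421451) = (-28799 - 80689)*(-421451) = -109488*(-421451) = 46143827088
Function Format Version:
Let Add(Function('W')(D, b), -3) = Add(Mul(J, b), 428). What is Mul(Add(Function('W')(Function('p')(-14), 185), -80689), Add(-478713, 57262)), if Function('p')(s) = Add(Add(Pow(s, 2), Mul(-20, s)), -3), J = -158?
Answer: 46143827088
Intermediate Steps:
Function('p')(s) = Add(-3, Pow(s, 2), Mul(-20, s))
Function('W')(D, b) = Add(431, Mul(-158, b)) (Function('W')(D, b) = Add(3, Add(Mul(-158, b), 428)) = Add(3, Add(428, Mul(-158, b))) = Add(431, Mul(-158, b)))
Mul(Add(Function('W')(Function('p')(-14), 185), -80689), Add(-478713, 57262)) = Mul(Add(Add(431, Mul(-158, 185)), -80689), Add(-478713, 57262)) = Mul(Add(Add(431, -29230), -80689), -421451) = Mul(Add(-28799, -80689), -421451) = Mul(-109488, -421451) = 46143827088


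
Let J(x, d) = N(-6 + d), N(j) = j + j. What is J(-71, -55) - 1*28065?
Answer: -28187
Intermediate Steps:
N(j) = 2*j
J(x, d) = -12 + 2*d (J(x, d) = 2*(-6 + d) = -12 + 2*d)
J(-71, -55) - 1*28065 = (-12 + 2*(-55)) - 1*28065 = (-12 - 110) - 28065 = -122 - 28065 = -28187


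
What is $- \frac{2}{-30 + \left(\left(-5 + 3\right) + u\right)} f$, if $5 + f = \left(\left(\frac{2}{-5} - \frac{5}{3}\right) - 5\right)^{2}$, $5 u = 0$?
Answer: $\frac{10111}{3600} \approx 2.8086$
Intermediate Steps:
$u = 0$ ($u = \frac{1}{5} \cdot 0 = 0$)
$f = \frac{10111}{225}$ ($f = -5 + \left(\left(\frac{2}{-5} - \frac{5}{3}\right) - 5\right)^{2} = -5 + \left(\left(2 \left(- \frac{1}{5}\right) - \frac{5}{3}\right) - 5\right)^{2} = -5 + \left(\left(- \frac{2}{5} - \frac{5}{3}\right) - 5\right)^{2} = -5 + \left(- \frac{31}{15} - 5\right)^{2} = -5 + \left(- \frac{106}{15}\right)^{2} = -5 + \frac{11236}{225} = \frac{10111}{225} \approx 44.938$)
$- \frac{2}{-30 + \left(\left(-5 + 3\right) + u\right)} f = - \frac{2}{-30 + \left(\left(-5 + 3\right) + 0\right)} \frac{10111}{225} = - \frac{2}{-30 + \left(-2 + 0\right)} \frac{10111}{225} = - \frac{2}{-30 - 2} \cdot \frac{10111}{225} = - \frac{2}{-32} \cdot \frac{10111}{225} = \left(-2\right) \left(- \frac{1}{32}\right) \frac{10111}{225} = \frac{1}{16} \cdot \frac{10111}{225} = \frac{10111}{3600}$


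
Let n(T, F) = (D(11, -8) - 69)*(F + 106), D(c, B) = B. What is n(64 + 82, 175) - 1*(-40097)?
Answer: 18460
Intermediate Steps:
n(T, F) = -8162 - 77*F (n(T, F) = (-8 - 69)*(F + 106) = -77*(106 + F) = -8162 - 77*F)
n(64 + 82, 175) - 1*(-40097) = (-8162 - 77*175) - 1*(-40097) = (-8162 - 13475) + 40097 = -21637 + 40097 = 18460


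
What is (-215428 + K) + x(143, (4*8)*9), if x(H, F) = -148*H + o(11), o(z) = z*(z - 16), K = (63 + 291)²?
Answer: -111331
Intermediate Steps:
K = 125316 (K = 354² = 125316)
o(z) = z*(-16 + z)
x(H, F) = -55 - 148*H (x(H, F) = -148*H + 11*(-16 + 11) = -148*H + 11*(-5) = -148*H - 55 = -55 - 148*H)
(-215428 + K) + x(143, (4*8)*9) = (-215428 + 125316) + (-55 - 148*143) = -90112 + (-55 - 21164) = -90112 - 21219 = -111331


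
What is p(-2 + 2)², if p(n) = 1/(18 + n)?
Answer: 1/324 ≈ 0.0030864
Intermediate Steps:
p(-2 + 2)² = (1/(18 + (-2 + 2)))² = (1/(18 + 0))² = (1/18)² = 1/324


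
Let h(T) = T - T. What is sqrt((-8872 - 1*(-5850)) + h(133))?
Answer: I*sqrt(3022) ≈ 54.973*I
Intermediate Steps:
h(T) = 0
sqrt((-8872 - 1*(-5850)) + h(133)) = sqrt((-8872 - 1*(-5850)) + 0) = sqrt((-8872 + 5850) + 0) = sqrt(-3022 + 0) = sqrt(-3022) = I*sqrt(3022)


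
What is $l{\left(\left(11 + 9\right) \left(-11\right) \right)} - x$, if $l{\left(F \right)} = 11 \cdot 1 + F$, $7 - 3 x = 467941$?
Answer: $155769$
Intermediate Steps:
$x = -155978$ ($x = \frac{7}{3} - \frac{467941}{3} = -155978$)
$l{\left(F \right)} = 11 + F$
$l{\left(\left(11 + 9\right) \left(-11\right) \right)} - x = \left(11 + \left(11 + 9\right) \left(-11\right)\right) - -155978 = \left(11 + 20 \left(-11\right)\right) + 155978 = \left(11 - 220\right) + 155978 = -209 + 155978 = 155769$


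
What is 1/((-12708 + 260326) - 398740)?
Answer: -1/151122 ≈ -6.6172e-6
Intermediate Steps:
1/((-12708 + 260326) - 398740) = 1/(247618 - 398740) = 1/(-151122) = -1/151122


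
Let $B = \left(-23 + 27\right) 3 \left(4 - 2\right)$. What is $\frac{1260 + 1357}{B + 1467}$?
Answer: $\frac{2617}{1491} \approx 1.7552$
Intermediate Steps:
$B = 24$ ($B = 4 \cdot 3 \cdot 2 = 4 \cdot 6 = 24$)
$\frac{1260 + 1357}{B + 1467} = \frac{1260 + 1357}{24 + 1467} = \frac{2617}{1491}$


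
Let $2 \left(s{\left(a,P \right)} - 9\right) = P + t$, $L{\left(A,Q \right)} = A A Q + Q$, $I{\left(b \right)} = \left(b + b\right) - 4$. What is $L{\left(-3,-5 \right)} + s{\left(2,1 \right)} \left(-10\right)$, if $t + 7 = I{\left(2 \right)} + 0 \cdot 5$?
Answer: $-110$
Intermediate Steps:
$I{\left(b \right)} = -4 + 2 b$ ($I{\left(b \right)} = 2 b - 4 = -4 + 2 b$)
$t = -7$ ($t = -7 + \left(\left(-4 + 2 \cdot 2\right) + 0 \cdot 5\right) = -7 + \left(\left(-4 + 4\right) + 0\right) = -7 + \left(0 + 0\right) = -7 + 0 = -7$)
$L{\left(A,Q \right)} = Q + Q A^{2}$ ($L{\left(A,Q \right)} = A^{2} Q + Q = Q A^{2} + Q = Q + Q A^{2}$)
$s{\left(a,P \right)} = \frac{11}{2} + \frac{P}{2}$ ($s{\left(a,P \right)} = 9 + \frac{P - 7}{2} = 9 + \frac{-7 + P}{2} = 9 + \left(- \frac{7}{2} + \frac{P}{2}\right) = \frac{11}{2} + \frac{P}{2}$)
$L{\left(-3,-5 \right)} + s{\left(2,1 \right)} \left(-10\right) = - 5 \left(1 + \left(-3\right)^{2}\right) + \left(\frac{11}{2} + \frac{1}{2} \cdot 1\right) \left(-10\right) = - 5 \left(1 + 9\right) + \left(\frac{11}{2} + \frac{1}{2}\right) \left(-10\right) = \left(-5\right) 10 + 6 \left(-10\right) = -50 - 60 = -110$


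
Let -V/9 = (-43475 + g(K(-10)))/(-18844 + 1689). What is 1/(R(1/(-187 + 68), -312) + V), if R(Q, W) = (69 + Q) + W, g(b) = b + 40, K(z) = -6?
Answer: -2041445/542613601 ≈ -0.0037622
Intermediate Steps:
g(b) = 40 + b
R(Q, W) = 69 + Q + W
V = -390969/17155 (V = -9*(-43475 + (40 - 6))/(-18844 + 1689) = -9*(-43475 + 34)/(-17155) = -(-390969)*(-1)/17155 = -9*43441/17155 = -390969/17155 ≈ -22.790)
1/(R(1/(-187 + 68), -312) + V) = 1/((69 + 1/(-187 + 68) - 312) - 390969/17155) = 1/((69 + 1/(-119) - 312) - 390969/17155) = 1/((69 - 1/119 - 312) - 390969/17155) = 1/(-28918/119 - 390969/17155) = 1/(-542613601/2041445) = -2041445/542613601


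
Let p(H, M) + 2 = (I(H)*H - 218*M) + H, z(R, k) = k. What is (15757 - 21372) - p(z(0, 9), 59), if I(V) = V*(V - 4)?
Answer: 6835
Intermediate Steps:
I(V) = V*(-4 + V)
p(H, M) = -2 + H - 218*M + H²*(-4 + H) (p(H, M) = -2 + (((H*(-4 + H))*H - 218*M) + H) = -2 + ((H²*(-4 + H) - 218*M) + H) = -2 + ((-218*M + H²*(-4 + H)) + H) = -2 + (H - 218*M + H²*(-4 + H)) = -2 + H - 218*M + H²*(-4 + H))
(15757 - 21372) - p(z(0, 9), 59) = (15757 - 21372) - (-2 + 9 - 218*59 + 9²*(-4 + 9)) = -5615 - (-2 + 9 - 12862 + 81*5) = -5615 - (-2 + 9 - 12862 + 405) = -5615 - 1*(-12450) = -5615 + 12450 = 6835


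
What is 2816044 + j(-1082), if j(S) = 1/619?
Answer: 1743131237/619 ≈ 2.8160e+6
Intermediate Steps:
j(S) = 1/619
2816044 + j(-1082) = 2816044 + 1/619 = 1743131237/619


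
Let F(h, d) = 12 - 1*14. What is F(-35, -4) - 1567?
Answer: -1569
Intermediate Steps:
F(h, d) = -2 (F(h, d) = 12 - 14 = -2)
F(-35, -4) - 1567 = -2 - 1567 = -1569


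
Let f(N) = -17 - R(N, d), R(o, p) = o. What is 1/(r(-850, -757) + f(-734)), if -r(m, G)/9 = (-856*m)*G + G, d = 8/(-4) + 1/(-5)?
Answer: 1/4957146330 ≈ 2.0173e-10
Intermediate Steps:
d = -11/5 (d = 8*(-1/4) + 1*(-1/5) = -2 - 1/5 = -11/5 ≈ -2.2000)
f(N) = -17 - N
r(m, G) = -9*G + 7704*G*m (r(m, G) = -9*((-856*m)*G + G) = -9*(-856*G*m + G) = -9*(G - 856*G*m) = -9*G + 7704*G*m)
1/(r(-850, -757) + f(-734)) = 1/(9*(-757)*(-1 + 856*(-850)) + (-17 - 1*(-734))) = 1/(9*(-757)*(-1 - 727600) + (-17 + 734)) = 1/(9*(-757)*(-727601) + 717) = 1/(4957145613 + 717) = 1/4957146330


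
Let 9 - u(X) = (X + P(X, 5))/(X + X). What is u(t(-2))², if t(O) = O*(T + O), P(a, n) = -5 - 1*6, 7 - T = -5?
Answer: 108241/1600 ≈ 67.651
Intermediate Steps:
T = 12 (T = 7 - 1*(-5) = 7 + 5 = 12)
P(a, n) = -11 (P(a, n) = -5 - 6 = -11)
t(O) = O*(12 + O)
u(X) = 9 - (-11 + X)/(2*X) (u(X) = 9 - (X - 11)/(X + X) = 9 - (-11 + X)/(2*X))
u(t(-2))² = ((11 + 17*(-2*(12 - 2)))/(2*((-2*(12 - 2)))))² = ((11 + 17*(-2*10))/(2*((-2*10))))² = ((½)*(11 + 17*(-20))/(-20))² = ((½)*(-1/20)*(11 - 340))² = ((½)*(-1/20)*(-329))² = (329/40)² = 108241/1600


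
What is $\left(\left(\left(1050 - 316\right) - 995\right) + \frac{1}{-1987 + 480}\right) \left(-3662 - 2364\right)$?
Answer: $\frac{2370194528}{1507} \approx 1.5728 \cdot 10^{6}$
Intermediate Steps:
$\left(\left(\left(1050 - 316\right) - 995\right) + \frac{1}{-1987 + 480}\right) \left(-3662 - 2364\right) = \left(\left(734 - 995\right) + \frac{1}{-1507}\right) \left(-6026\right) = \left(-261 - \frac{1}{1507}\right) \left(-6026\right) = \left(- \frac{393328}{1507}\right) \left(-6026\right) = \frac{2370194528}{1507}$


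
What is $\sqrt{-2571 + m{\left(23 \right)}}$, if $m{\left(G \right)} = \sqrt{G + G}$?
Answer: $\sqrt{-2571 + \sqrt{46}} \approx 50.638 i$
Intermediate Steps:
$m{\left(G \right)} = \sqrt{2} \sqrt{G}$ ($m{\left(G \right)} = \sqrt{2 G} = \sqrt{2} \sqrt{G}$)
$\sqrt{-2571 + m{\left(23 \right)}} = \sqrt{-2571 + \sqrt{2} \sqrt{23}} = \sqrt{-2571 + \sqrt{46}}$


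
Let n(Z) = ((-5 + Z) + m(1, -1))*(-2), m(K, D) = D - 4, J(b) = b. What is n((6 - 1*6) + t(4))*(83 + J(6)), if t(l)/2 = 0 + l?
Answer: 356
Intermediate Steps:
t(l) = 2*l (t(l) = 2*(0 + l) = 2*l)
m(K, D) = -4 + D
n(Z) = 20 - 2*Z (n(Z) = ((-5 + Z) + (-4 - 1))*(-2) = ((-5 + Z) - 5)*(-2) = (-10 + Z)*(-2) = 20 - 2*Z)
n((6 - 1*6) + t(4))*(83 + J(6)) = (20 - 2*((6 - 1*6) + 2*4))*(83 + 6) = (20 - 2*((6 - 6) + 8))*89 = (20 - 2*(0 + 8))*89 = (20 - 2*8)*89 = (20 - 16)*89 = 4*89 = 356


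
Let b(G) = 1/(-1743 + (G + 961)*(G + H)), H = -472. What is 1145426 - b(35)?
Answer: 500545434871/436995 ≈ 1.1454e+6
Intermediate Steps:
b(G) = 1/(-1743 + (-472 + G)*(961 + G)) (b(G) = 1/(-1743 + (G + 961)*(G - 472)) = 1/(-1743 + (961 + G)*(-472 + G)) = 1/(-1743 + (-472 + G)*(961 + G)))
1145426 - b(35) = 1145426 - 1/(-455335 + 35² + 489*35) = 1145426 - 1/(-455335 + 1225 + 17115) = 1145426 - 1/(-436995) = 1145426 - 1*(-1/436995) = 1145426 + 1/436995 = 500545434871/436995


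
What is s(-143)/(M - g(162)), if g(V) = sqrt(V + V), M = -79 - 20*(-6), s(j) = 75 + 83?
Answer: 158/23 ≈ 6.8696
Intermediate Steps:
s(j) = 158
M = 41 (M = -79 + 120 = 41)
g(V) = sqrt(2)*sqrt(V) (g(V) = sqrt(2*V) = sqrt(2)*sqrt(V))
s(-143)/(M - g(162)) = 158/(41 - sqrt(2)*sqrt(162)) = 158/(41 - sqrt(2)*9*sqrt(2)) = 158/(41 - 1*18) = 158/(41 - 18) = 158/23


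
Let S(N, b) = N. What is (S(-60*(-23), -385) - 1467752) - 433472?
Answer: -1899844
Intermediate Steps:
(S(-60*(-23), -385) - 1467752) - 433472 = (-60*(-23) - 1467752) - 433472 = (1380 - 1467752) - 433472 = -1466372 - 433472 = -1899844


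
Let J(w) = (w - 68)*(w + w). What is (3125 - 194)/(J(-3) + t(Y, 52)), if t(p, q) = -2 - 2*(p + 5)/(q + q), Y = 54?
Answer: 152412/21989 ≈ 6.9313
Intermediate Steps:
J(w) = 2*w*(-68 + w) (J(w) = (-68 + w)*(2*w) = 2*w*(-68 + w))
t(p, q) = -2 - (5 + p)/q (t(p, q) = -2 - 2*(5 + p)/(2*q) = -2 - 2*(5 + p)*1/(2*q) = -2 - (5 + p)/q)
(3125 - 194)/(J(-3) + t(Y, 52)) = (3125 - 194)/(2*(-3)*(-68 - 3) + (-5 - 1*54 - 2*52)/52) = 2931/(2*(-3)*(-71) + (-5 - 54 - 104)/52) = 2931/(426 + (1/52)*(-163)) = 2931/(426 - 163/52) = 2931/(21989/52) = 2931*(52/21989) = 152412/21989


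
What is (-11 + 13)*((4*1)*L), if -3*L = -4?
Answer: 32/3 ≈ 10.667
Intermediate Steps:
L = 4/3 (L = -⅓*(-4) = 4/3 ≈ 1.3333)
(-11 + 13)*((4*1)*L) = (-11 + 13)*((4*1)*(4/3)) = 2*(4*(4/3)) = 2*(16/3) = 32/3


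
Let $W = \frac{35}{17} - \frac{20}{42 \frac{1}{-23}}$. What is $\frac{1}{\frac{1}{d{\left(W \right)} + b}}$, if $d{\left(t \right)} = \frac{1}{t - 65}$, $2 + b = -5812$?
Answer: $- \frac{107908197}{18560} \approx -5814.0$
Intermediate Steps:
$W = \frac{4645}{357}$ ($W = 35 \cdot \frac{1}{17} - \frac{20}{42 \left(- \frac{1}{23}\right)} = \frac{35}{17} - \frac{20}{- \frac{42}{23}} = \frac{35}{17} - - \frac{230}{21} = \frac{35}{17} + \frac{230}{21} = \frac{4645}{357} \approx 13.011$)
$b = -5814$ ($b = -2 - 5812 = -5814$)
$d{\left(t \right)} = \frac{1}{-65 + t}$
$\frac{1}{\frac{1}{d{\left(W \right)} + b}} = \frac{1}{\frac{1}{\frac{1}{-65 + \frac{4645}{357}} - 5814}} = \frac{1}{\frac{1}{\frac{1}{- \frac{18560}{357}} - 5814}} = \frac{1}{\frac{1}{- \frac{357}{18560} - 5814}} = \frac{1}{\frac{1}{- \frac{107908197}{18560}}} = \frac{1}{- \frac{18560}{107908197}} = - \frac{107908197}{18560}$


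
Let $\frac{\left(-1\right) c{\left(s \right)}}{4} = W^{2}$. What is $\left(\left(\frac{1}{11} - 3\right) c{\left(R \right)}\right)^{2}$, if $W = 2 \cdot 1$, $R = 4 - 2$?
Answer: $\frac{262144}{121} \approx 2166.5$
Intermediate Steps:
$R = 2$
$W = 2$
$c{\left(s \right)} = -16$ ($c{\left(s \right)} = - 4 \cdot 2^{2} = \left(-4\right) 4 = -16$)
$\left(\left(\frac{1}{11} - 3\right) c{\left(R \right)}\right)^{2} = \left(\left(\frac{1}{11} - 3\right) \left(-16\right)\right)^{2} = \left(\left(- \frac{32}{11}\right) \left(-16\right)\right)^{2} = \left(\frac{512}{11}\right)^{2} = \frac{262144}{121}$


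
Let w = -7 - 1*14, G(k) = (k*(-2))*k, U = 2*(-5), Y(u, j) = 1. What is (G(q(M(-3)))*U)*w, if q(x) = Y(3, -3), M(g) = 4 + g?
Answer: -420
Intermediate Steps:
q(x) = 1
U = -10
G(k) = -2*k² (G(k) = (-2*k)*k = -2*k²)
w = -21 (w = -7 - 14 = -21)
(G(q(M(-3)))*U)*w = (-2*1²*(-10))*(-21) = (-2*1*(-10))*(-21) = -2*(-10)*(-21) = 20*(-21) = -420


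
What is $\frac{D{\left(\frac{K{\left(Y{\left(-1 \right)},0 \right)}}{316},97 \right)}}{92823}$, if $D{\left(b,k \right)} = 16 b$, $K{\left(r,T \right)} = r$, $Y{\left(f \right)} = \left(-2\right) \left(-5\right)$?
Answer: $\frac{40}{7333017} \approx 5.4548 \cdot 10^{-6}$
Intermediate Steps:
$Y{\left(f \right)} = 10$
$\frac{D{\left(\frac{K{\left(Y{\left(-1 \right)},0 \right)}}{316},97 \right)}}{92823} = \frac{16 \cdot \frac{10}{316}}{92823} = 16 \cdot 10 \cdot \frac{1}{316} \cdot \frac{1}{92823} = 16 \cdot \frac{5}{158} \cdot \frac{1}{92823} = \frac{40}{79} \cdot \frac{1}{92823} = \frac{40}{7333017}$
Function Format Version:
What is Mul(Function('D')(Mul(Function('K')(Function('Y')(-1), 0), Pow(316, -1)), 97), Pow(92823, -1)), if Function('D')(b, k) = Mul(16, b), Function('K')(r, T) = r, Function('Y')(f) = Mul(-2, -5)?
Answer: Rational(40, 7333017) ≈ 5.4548e-6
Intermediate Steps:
Function('Y')(f) = 10
Mul(Function('D')(Mul(Function('K')(Function('Y')(-1), 0), Pow(316, -1)), 97), Pow(92823, -1)) = Mul(Mul(16, Mul(10, Pow(316, -1))), Pow(92823, -1)) = Mul(Mul(16, Mul(10, Rational(1, 316))), Rational(1, 92823)) = Mul(Mul(16, Rational(5, 158)), Rational(1, 92823)) = Mul(Rational(40, 79), Rational(1, 92823)) = Rational(40, 7333017)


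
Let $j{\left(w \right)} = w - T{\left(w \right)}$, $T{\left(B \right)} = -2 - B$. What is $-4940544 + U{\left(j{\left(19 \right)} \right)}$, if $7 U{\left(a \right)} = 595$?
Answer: $-4940459$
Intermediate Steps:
$j{\left(w \right)} = 2 + 2 w$ ($j{\left(w \right)} = w - \left(-2 - w\right) = w + \left(2 + w\right) = 2 + 2 w$)
$U{\left(a \right)} = 85$ ($U{\left(a \right)} = \frac{1}{7} \cdot 595 = 85$)
$-4940544 + U{\left(j{\left(19 \right)} \right)} = -4940544 + 85 = -4940459$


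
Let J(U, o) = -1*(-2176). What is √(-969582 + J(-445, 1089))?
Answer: I*√967406 ≈ 983.57*I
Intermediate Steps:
J(U, o) = 2176
√(-969582 + J(-445, 1089)) = √(-969582 + 2176) = √(-967406) = I*√967406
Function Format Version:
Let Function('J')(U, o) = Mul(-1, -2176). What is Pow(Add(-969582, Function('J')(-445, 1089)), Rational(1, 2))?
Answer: Mul(I, Pow(967406, Rational(1, 2))) ≈ Mul(983.57, I)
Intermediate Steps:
Function('J')(U, o) = 2176
Pow(Add(-969582, Function('J')(-445, 1089)), Rational(1, 2)) = Pow(Add(-969582, 2176), Rational(1, 2)) = Pow(-967406, Rational(1, 2)) = Mul(I, Pow(967406, Rational(1, 2)))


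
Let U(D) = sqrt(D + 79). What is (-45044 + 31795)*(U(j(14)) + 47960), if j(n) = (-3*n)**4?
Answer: -635422040 - 66245*sqrt(124471) ≈ -6.5879e+8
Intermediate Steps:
j(n) = 81*n**4
U(D) = sqrt(79 + D)
(-45044 + 31795)*(U(j(14)) + 47960) = (-45044 + 31795)*(sqrt(79 + 81*14**4) + 47960) = -13249*(sqrt(79 + 81*38416) + 47960) = -13249*(sqrt(79 + 3111696) + 47960) = -13249*(sqrt(3111775) + 47960) = -13249*(5*sqrt(124471) + 47960) = -13249*(47960 + 5*sqrt(124471)) = -635422040 - 66245*sqrt(124471)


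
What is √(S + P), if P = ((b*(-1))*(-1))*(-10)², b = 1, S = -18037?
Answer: 3*I*√1993 ≈ 133.93*I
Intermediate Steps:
P = 100 (P = ((1*(-1))*(-1))*(-10)² = -1*(-1)*100 = 1*100 = 100)
√(S + P) = √(-18037 + 100) = √(-17937) = 3*I*√1993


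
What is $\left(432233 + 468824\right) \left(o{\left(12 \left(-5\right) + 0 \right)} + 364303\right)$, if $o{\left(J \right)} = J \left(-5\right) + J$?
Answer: $328474021951$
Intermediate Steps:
$o{\left(J \right)} = - 4 J$ ($o{\left(J \right)} = - 5 J + J = - 4 J$)
$\left(432233 + 468824\right) \left(o{\left(12 \left(-5\right) + 0 \right)} + 364303\right) = \left(432233 + 468824\right) \left(- 4 \left(12 \left(-5\right) + 0\right) + 364303\right) = 901057 \left(- 4 \left(-60 + 0\right) + 364303\right) = 901057 \left(\left(-4\right) \left(-60\right) + 364303\right) = 901057 \left(240 + 364303\right) = 901057 \cdot 364543 = 328474021951$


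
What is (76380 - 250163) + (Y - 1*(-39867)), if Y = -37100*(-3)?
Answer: -22616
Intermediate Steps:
Y = 111300
(76380 - 250163) + (Y - 1*(-39867)) = (76380 - 250163) + (111300 - 1*(-39867)) = -173783 + (111300 + 39867) = -173783 + 151167 = -22616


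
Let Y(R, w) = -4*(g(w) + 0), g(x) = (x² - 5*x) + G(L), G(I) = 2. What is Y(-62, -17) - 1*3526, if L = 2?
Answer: -5030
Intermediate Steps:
g(x) = 2 + x² - 5*x (g(x) = (x² - 5*x) + 2 = 2 + x² - 5*x)
Y(R, w) = -8 - 4*w² + 20*w (Y(R, w) = -4*((2 + w² - 5*w) + 0) = -4*(2 + w² - 5*w) = -8 - 4*w² + 20*w)
Y(-62, -17) - 1*3526 = (-8 - 4*(-17)² + 20*(-17)) - 1*3526 = (-8 - 4*289 - 340) - 3526 = (-8 - 1156 - 340) - 3526 = -1504 - 3526 = -5030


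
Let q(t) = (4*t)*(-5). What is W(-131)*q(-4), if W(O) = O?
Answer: -10480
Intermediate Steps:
q(t) = -20*t
W(-131)*q(-4) = -(-2620)*(-4) = -131*80 = -10480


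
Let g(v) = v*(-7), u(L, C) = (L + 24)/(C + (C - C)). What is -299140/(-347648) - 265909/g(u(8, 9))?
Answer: 928629013/86912 ≈ 10685.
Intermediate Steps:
u(L, C) = (24 + L)/C (u(L, C) = (24 + L)/(C + 0) = (24 + L)/C)
g(v) = -7*v
-299140/(-347648) - 265909/g(u(8, 9)) = -299140/(-347648) - 265909*(-9/(7*(24 + 8))) = -299140*(-1/347648) - 265909/((-7*32/9)) = 74785/86912 - 265909/((-7*32/9)) = 74785/86912 - 265909/(-224/9) = 74785/86912 - 265909*(-9/224) = 74785/86912 + 341883/32 = 928629013/86912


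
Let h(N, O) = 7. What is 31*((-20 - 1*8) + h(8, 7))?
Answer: -651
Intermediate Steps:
31*((-20 - 1*8) + h(8, 7)) = 31*((-20 - 1*8) + 7) = 31*((-20 - 8) + 7) = 31*(-28 + 7) = 31*(-21) = -651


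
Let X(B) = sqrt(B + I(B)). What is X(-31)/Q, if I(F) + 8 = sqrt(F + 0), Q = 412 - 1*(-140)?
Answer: sqrt(-39 + I*sqrt(31))/552 ≈ 0.00080553 + 0.011342*I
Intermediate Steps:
Q = 552 (Q = 412 + 140 = 552)
I(F) = -8 + sqrt(F) (I(F) = -8 + sqrt(F + 0) = -8 + sqrt(F))
X(B) = sqrt(-8 + B + sqrt(B)) (X(B) = sqrt(B + (-8 + sqrt(B))) = sqrt(-8 + B + sqrt(B)))
X(-31)/Q = sqrt(-8 - 31 + sqrt(-31))/552 = sqrt(-8 - 31 + I*sqrt(31))*(1/552) = sqrt(-39 + I*sqrt(31))*(1/552) = sqrt(-39 + I*sqrt(31))/552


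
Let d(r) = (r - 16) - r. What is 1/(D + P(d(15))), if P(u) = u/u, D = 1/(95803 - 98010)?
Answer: 2207/2206 ≈ 1.0005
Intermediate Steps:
d(r) = -16 (d(r) = (-16 + r) - r = -16)
D = -1/2207 (D = 1/(-2207) = -1/2207 ≈ -0.00045310)
P(u) = 1
1/(D + P(d(15))) = 1/(-1/2207 + 1) = 1/(2206/2207) = 2207/2206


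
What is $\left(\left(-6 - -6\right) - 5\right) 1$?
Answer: $-5$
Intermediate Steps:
$\left(\left(-6 - -6\right) - 5\right) 1 = \left(\left(-6 + 6\right) - 5\right) 1 = \left(0 - 5\right) 1 = \left(-5\right) 1 = -5$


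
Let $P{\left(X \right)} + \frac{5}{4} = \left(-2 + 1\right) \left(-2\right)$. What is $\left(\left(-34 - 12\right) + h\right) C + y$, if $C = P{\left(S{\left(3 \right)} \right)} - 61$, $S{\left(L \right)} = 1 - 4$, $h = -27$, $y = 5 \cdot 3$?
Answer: $\frac{17653}{4} \approx 4413.3$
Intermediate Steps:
$y = 15$
$S{\left(L \right)} = -3$ ($S{\left(L \right)} = 1 - 4 = -3$)
$P{\left(X \right)} = \frac{3}{4}$ ($P{\left(X \right)} = - \frac{5}{4} + \left(-2 + 1\right) \left(-2\right) = - \frac{5}{4} - -2 = - \frac{5}{4} + 2 = \frac{3}{4}$)
$C = - \frac{241}{4}$ ($C = \frac{3}{4} - 61 = - \frac{241}{4} \approx -60.25$)
$\left(\left(-34 - 12\right) + h\right) C + y = \left(\left(-34 - 12\right) - 27\right) \left(- \frac{241}{4}\right) + 15 = \left(-46 - 27\right) \left(- \frac{241}{4}\right) + 15 = \left(-73\right) \left(- \frac{241}{4}\right) + 15 = \frac{17593}{4} + 15 = \frac{17653}{4}$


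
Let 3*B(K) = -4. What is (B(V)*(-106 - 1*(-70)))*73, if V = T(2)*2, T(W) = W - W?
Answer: 3504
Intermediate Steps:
T(W) = 0
V = 0 (V = 0*2 = 0)
B(K) = -4/3 (B(K) = (⅓)*(-4) = -4/3)
(B(V)*(-106 - 1*(-70)))*73 = -4*(-106 - 1*(-70))/3*73 = -4*(-106 + 70)/3*73 = -4/3*(-36)*73 = 48*73 = 3504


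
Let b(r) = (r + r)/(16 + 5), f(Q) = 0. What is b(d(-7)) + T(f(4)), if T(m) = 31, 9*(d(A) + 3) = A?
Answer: 5791/189 ≈ 30.640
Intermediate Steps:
d(A) = -3 + A/9
b(r) = 2*r/21 (b(r) = (2*r)/21 = (2*r)*(1/21) = 2*r/21)
b(d(-7)) + T(f(4)) = 2*(-3 + (⅑)*(-7))/21 + 31 = 2*(-3 - 7/9)/21 + 31 = (2/21)*(-34/9) + 31 = -68/189 + 31 = 5791/189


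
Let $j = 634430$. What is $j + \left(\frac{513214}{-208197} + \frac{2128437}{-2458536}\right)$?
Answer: $\frac{108245840151486589}{170619939864} \approx 6.3443 \cdot 10^{5}$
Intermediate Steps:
$j + \left(\frac{513214}{-208197} + \frac{2128437}{-2458536}\right) = 634430 + \left(\frac{513214}{-208197} + \frac{2128437}{-2458536}\right) = 634430 + \left(513214 \left(- \frac{1}{208197}\right) + 2128437 \left(- \frac{1}{2458536}\right)\right) = 634430 - \frac{568296430931}{170619939864} = \frac{108245840151486589}{170619939864}$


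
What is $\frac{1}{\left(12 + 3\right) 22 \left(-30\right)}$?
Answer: $- \frac{1}{9900} \approx -0.00010101$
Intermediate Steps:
$\frac{1}{\left(12 + 3\right) 22 \left(-30\right)} = \frac{1}{15 \cdot 22 \left(-30\right)} = \frac{1}{330 \left(-30\right)} = \frac{1}{-9900} = - \frac{1}{9900}$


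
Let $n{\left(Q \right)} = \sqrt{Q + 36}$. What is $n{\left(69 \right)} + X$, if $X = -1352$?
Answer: $-1352 + \sqrt{105} \approx -1341.8$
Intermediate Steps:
$n{\left(Q \right)} = \sqrt{36 + Q}$
$n{\left(69 \right)} + X = \sqrt{36 + 69} - 1352 = \sqrt{105} - 1352 = -1352 + \sqrt{105}$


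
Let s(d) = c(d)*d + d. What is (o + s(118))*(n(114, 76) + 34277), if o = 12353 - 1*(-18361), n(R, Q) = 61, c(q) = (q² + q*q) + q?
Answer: 114373697160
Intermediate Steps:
c(q) = q + 2*q² (c(q) = (q² + q²) + q = 2*q² + q = q + 2*q²)
o = 30714 (o = 12353 + 18361 = 30714)
s(d) = d + d²*(1 + 2*d) (s(d) = (d*(1 + 2*d))*d + d = d²*(1 + 2*d) + d = d + d²*(1 + 2*d))
(o + s(118))*(n(114, 76) + 34277) = (30714 + 118*(1 + 118*(1 + 2*118)))*(61 + 34277) = (30714 + 118*(1 + 118*(1 + 236)))*34338 = (30714 + 118*(1 + 118*237))*34338 = (30714 + 118*(1 + 27966))*34338 = (30714 + 118*27967)*34338 = (30714 + 3300106)*34338 = 3330820*34338 = 114373697160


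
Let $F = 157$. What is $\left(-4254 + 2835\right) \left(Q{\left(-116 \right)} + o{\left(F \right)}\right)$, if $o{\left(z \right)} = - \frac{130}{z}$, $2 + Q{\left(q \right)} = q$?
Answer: $\frac{26472864}{157} \approx 1.6862 \cdot 10^{5}$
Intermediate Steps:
$Q{\left(q \right)} = -2 + q$
$\left(-4254 + 2835\right) \left(Q{\left(-116 \right)} + o{\left(F \right)}\right) = \left(-4254 + 2835\right) \left(\left(-2 - 116\right) - \frac{130}{157}\right) = - 1419 \left(-118 - \frac{130}{157}\right) = \left(-1419\right) \left(- \frac{18656}{157}\right) = \frac{26472864}{157}$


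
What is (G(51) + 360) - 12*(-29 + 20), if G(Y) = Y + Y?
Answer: 570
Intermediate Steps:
G(Y) = 2*Y
(G(51) + 360) - 12*(-29 + 20) = (2*51 + 360) - 12*(-29 + 20) = (102 + 360) - 12*(-9) = 462 + 108 = 570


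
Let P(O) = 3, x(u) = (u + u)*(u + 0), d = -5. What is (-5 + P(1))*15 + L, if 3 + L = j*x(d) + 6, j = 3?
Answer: 123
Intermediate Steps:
x(u) = 2*u² (x(u) = (2*u)*u = 2*u²)
L = 153 (L = -3 + (3*(2*(-5)²) + 6) = -3 + (3*(2*25) + 6) = -3 + (3*50 + 6) = -3 + (150 + 6) = -3 + 156 = 153)
(-5 + P(1))*15 + L = (-5 + 3)*15 + 153 = -2*15 + 153 = -30 + 153 = 123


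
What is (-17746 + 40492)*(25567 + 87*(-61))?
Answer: 460833960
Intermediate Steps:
(-17746 + 40492)*(25567 + 87*(-61)) = 22746*(25567 - 5307) = 22746*20260 = 460833960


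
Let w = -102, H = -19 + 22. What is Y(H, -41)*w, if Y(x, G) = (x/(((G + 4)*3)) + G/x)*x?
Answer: 155040/37 ≈ 4190.3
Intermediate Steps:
H = 3
Y(x, G) = x*(G/x + x/(12 + 3*G)) (Y(x, G) = (x/(((4 + G)*3)) + G/x)*x = (x/(12 + 3*G) + G/x)*x = (G/x + x/(12 + 3*G))*x = x*(G/x + x/(12 + 3*G)))
Y(H, -41)*w = (((-41)**2 + 4*(-41) + (1/3)*3**2)/(4 - 41))*(-102) = ((1681 - 164 + (1/3)*9)/(-37))*(-102) = -(1681 - 164 + 3)/37*(-102) = -1/37*1520*(-102) = -1520/37*(-102) = 155040/37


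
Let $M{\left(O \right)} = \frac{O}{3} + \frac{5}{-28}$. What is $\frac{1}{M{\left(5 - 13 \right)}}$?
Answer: $- \frac{84}{239} \approx -0.35146$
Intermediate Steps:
$M{\left(O \right)} = - \frac{5}{28} + \frac{O}{3}$ ($M{\left(O \right)} = O \frac{1}{3} + 5 \left(- \frac{1}{28}\right) = \frac{O}{3} - \frac{5}{28} = - \frac{5}{28} + \frac{O}{3}$)
$\frac{1}{M{\left(5 - 13 \right)}} = \frac{1}{- \frac{5}{28} + \frac{5 - 13}{3}} = \frac{1}{- \frac{5}{28} + \frac{1}{3} \left(-8\right)} = \frac{1}{- \frac{5}{28} - \frac{8}{3}} = \frac{1}{- \frac{239}{84}} = - \frac{84}{239}$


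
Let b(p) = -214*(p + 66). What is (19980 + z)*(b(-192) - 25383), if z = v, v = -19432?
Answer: 866388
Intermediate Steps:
z = -19432
b(p) = -14124 - 214*p (b(p) = -214*(66 + p) = -14124 - 214*p)
(19980 + z)*(b(-192) - 25383) = (19980 - 19432)*((-14124 - 214*(-192)) - 25383) = 548*((-14124 + 41088) - 25383) = 548*(26964 - 25383) = 548*1581 = 866388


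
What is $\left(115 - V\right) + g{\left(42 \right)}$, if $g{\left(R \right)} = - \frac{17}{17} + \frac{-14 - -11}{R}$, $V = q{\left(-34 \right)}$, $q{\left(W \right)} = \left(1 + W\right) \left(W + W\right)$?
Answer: $- \frac{29821}{14} \approx -2130.1$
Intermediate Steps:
$q{\left(W \right)} = 2 W \left(1 + W\right)$ ($q{\left(W \right)} = \left(1 + W\right) 2 W = 2 W \left(1 + W\right)$)
$V = 2244$ ($V = 2 \left(-34\right) \left(1 - 34\right) = 2 \left(-34\right) \left(-33\right) = 2244$)
$g{\left(R \right)} = -1 - \frac{3}{R}$ ($g{\left(R \right)} = \left(-17\right) \frac{1}{17} + \frac{-14 + 11}{R} = -1 - \frac{3}{R}$)
$\left(115 - V\right) + g{\left(42 \right)} = \left(115 - 2244\right) + \frac{-3 - 42}{42} = -2129 + \frac{1}{42} \left(-45\right) = -2129 - \frac{15}{14} = - \frac{29821}{14}$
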